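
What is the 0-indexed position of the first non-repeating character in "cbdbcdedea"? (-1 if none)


Input: cbdbcdedea
Character frequencies:
  'a': 1
  'b': 2
  'c': 2
  'd': 3
  'e': 2
Scanning left to right for freq == 1:
  Position 0 ('c'): freq=2, skip
  Position 1 ('b'): freq=2, skip
  Position 2 ('d'): freq=3, skip
  Position 3 ('b'): freq=2, skip
  Position 4 ('c'): freq=2, skip
  Position 5 ('d'): freq=3, skip
  Position 6 ('e'): freq=2, skip
  Position 7 ('d'): freq=3, skip
  Position 8 ('e'): freq=2, skip
  Position 9 ('a'): unique! => answer = 9

9


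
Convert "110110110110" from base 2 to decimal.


Input: "110110110110" in base 2
Positional expansion:
  Digit '1' (value 1) x 2^11 = 2048
  Digit '1' (value 1) x 2^10 = 1024
  Digit '0' (value 0) x 2^9 = 0
  Digit '1' (value 1) x 2^8 = 256
  Digit '1' (value 1) x 2^7 = 128
  Digit '0' (value 0) x 2^6 = 0
  Digit '1' (value 1) x 2^5 = 32
  Digit '1' (value 1) x 2^4 = 16
  Digit '0' (value 0) x 2^3 = 0
  Digit '1' (value 1) x 2^2 = 4
  Digit '1' (value 1) x 2^1 = 2
  Digit '0' (value 0) x 2^0 = 0
Sum = 3510

3510


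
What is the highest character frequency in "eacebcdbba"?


Input: eacebcdbba
Character counts:
  'a': 2
  'b': 3
  'c': 2
  'd': 1
  'e': 2
Maximum frequency: 3

3


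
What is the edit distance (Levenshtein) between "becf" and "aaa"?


Computing edit distance: "becf" -> "aaa"
DP table:
           a    a    a
      0    1    2    3
  b   1    1    2    3
  e   2    2    2    3
  c   3    3    3    3
  f   4    4    4    4
Edit distance = dp[4][3] = 4

4


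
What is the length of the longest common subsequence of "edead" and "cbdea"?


LCS of "edead" and "cbdea"
DP table:
           c    b    d    e    a
      0    0    0    0    0    0
  e   0    0    0    0    1    1
  d   0    0    0    1    1    1
  e   0    0    0    1    2    2
  a   0    0    0    1    2    3
  d   0    0    0    1    2    3
LCS length = dp[5][5] = 3

3


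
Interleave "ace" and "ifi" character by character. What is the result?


Interleaving "ace" and "ifi":
  Position 0: 'a' from first, 'i' from second => "ai"
  Position 1: 'c' from first, 'f' from second => "cf"
  Position 2: 'e' from first, 'i' from second => "ei"
Result: aicfei

aicfei


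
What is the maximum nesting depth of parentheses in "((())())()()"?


Input: "((())())()()"
Tracking depth:
  Position 0 '(': depth becomes 1
  Position 1 '(': depth becomes 2
  Position 2 '(': depth becomes 3
  Position 3 ')': depth becomes 2
  Position 4 ')': depth becomes 1
  Position 5 '(': depth becomes 2
  Position 6 ')': depth becomes 1
  Position 7 ')': depth becomes 0
  Position 8 '(': depth becomes 1
  Position 9 ')': depth becomes 0
  Position 10 '(': depth becomes 1
  Position 11 ')': depth becomes 0
Maximum depth reached: 3

3


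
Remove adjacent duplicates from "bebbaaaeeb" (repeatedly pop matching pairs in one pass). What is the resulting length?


Input: bebbaaaeeb
Stack-based adjacent duplicate removal:
  Read 'b': push. Stack: b
  Read 'e': push. Stack: be
  Read 'b': push. Stack: beb
  Read 'b': matches stack top 'b' => pop. Stack: be
  Read 'a': push. Stack: bea
  Read 'a': matches stack top 'a' => pop. Stack: be
  Read 'a': push. Stack: bea
  Read 'e': push. Stack: beae
  Read 'e': matches stack top 'e' => pop. Stack: bea
  Read 'b': push. Stack: beab
Final stack: "beab" (length 4)

4


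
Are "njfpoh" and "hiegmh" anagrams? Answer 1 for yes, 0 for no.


Strings: "njfpoh", "hiegmh"
Sorted first:  fhjnop
Sorted second: eghhim
Differ at position 0: 'f' vs 'e' => not anagrams

0


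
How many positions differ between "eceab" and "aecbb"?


Comparing "eceab" and "aecbb" position by position:
  Position 0: 'e' vs 'a' => DIFFER
  Position 1: 'c' vs 'e' => DIFFER
  Position 2: 'e' vs 'c' => DIFFER
  Position 3: 'a' vs 'b' => DIFFER
  Position 4: 'b' vs 'b' => same
Positions that differ: 4

4


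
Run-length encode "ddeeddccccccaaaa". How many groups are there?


Input: ddeeddccccccaaaa
Scanning for consecutive runs:
  Group 1: 'd' x 2 (positions 0-1)
  Group 2: 'e' x 2 (positions 2-3)
  Group 3: 'd' x 2 (positions 4-5)
  Group 4: 'c' x 6 (positions 6-11)
  Group 5: 'a' x 4 (positions 12-15)
Total groups: 5

5


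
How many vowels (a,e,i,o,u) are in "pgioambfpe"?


Input: pgioambfpe
Checking each character:
  'p' at position 0: consonant
  'g' at position 1: consonant
  'i' at position 2: vowel (running total: 1)
  'o' at position 3: vowel (running total: 2)
  'a' at position 4: vowel (running total: 3)
  'm' at position 5: consonant
  'b' at position 6: consonant
  'f' at position 7: consonant
  'p' at position 8: consonant
  'e' at position 9: vowel (running total: 4)
Total vowels: 4

4


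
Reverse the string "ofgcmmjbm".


Input: ofgcmmjbm
Reading characters right to left:
  Position 8: 'm'
  Position 7: 'b'
  Position 6: 'j'
  Position 5: 'm'
  Position 4: 'm'
  Position 3: 'c'
  Position 2: 'g'
  Position 1: 'f'
  Position 0: 'o'
Reversed: mbjmmcgfo

mbjmmcgfo


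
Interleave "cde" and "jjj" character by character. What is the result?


Interleaving "cde" and "jjj":
  Position 0: 'c' from first, 'j' from second => "cj"
  Position 1: 'd' from first, 'j' from second => "dj"
  Position 2: 'e' from first, 'j' from second => "ej"
Result: cjdjej

cjdjej


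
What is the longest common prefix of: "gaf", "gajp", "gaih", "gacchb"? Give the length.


Words: gaf, gajp, gaih, gacchb
  Position 0: all 'g' => match
  Position 1: all 'a' => match
  Position 2: ('f', 'j', 'i', 'c') => mismatch, stop
LCP = "ga" (length 2)

2


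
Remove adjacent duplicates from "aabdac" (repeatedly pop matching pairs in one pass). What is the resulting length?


Input: aabdac
Stack-based adjacent duplicate removal:
  Read 'a': push. Stack: a
  Read 'a': matches stack top 'a' => pop. Stack: (empty)
  Read 'b': push. Stack: b
  Read 'd': push. Stack: bd
  Read 'a': push. Stack: bda
  Read 'c': push. Stack: bdac
Final stack: "bdac" (length 4)

4


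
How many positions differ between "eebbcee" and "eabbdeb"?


Comparing "eebbcee" and "eabbdeb" position by position:
  Position 0: 'e' vs 'e' => same
  Position 1: 'e' vs 'a' => DIFFER
  Position 2: 'b' vs 'b' => same
  Position 3: 'b' vs 'b' => same
  Position 4: 'c' vs 'd' => DIFFER
  Position 5: 'e' vs 'e' => same
  Position 6: 'e' vs 'b' => DIFFER
Positions that differ: 3

3


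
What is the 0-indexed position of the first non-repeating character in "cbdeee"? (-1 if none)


Input: cbdeee
Character frequencies:
  'b': 1
  'c': 1
  'd': 1
  'e': 3
Scanning left to right for freq == 1:
  Position 0 ('c'): unique! => answer = 0

0


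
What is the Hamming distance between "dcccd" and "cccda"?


Comparing "dcccd" and "cccda" position by position:
  Position 0: 'd' vs 'c' => differ
  Position 1: 'c' vs 'c' => same
  Position 2: 'c' vs 'c' => same
  Position 3: 'c' vs 'd' => differ
  Position 4: 'd' vs 'a' => differ
Total differences (Hamming distance): 3

3


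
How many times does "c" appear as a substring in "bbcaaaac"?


Searching for "c" in "bbcaaaac"
Scanning each position:
  Position 0: "b" => no
  Position 1: "b" => no
  Position 2: "c" => MATCH
  Position 3: "a" => no
  Position 4: "a" => no
  Position 5: "a" => no
  Position 6: "a" => no
  Position 7: "c" => MATCH
Total occurrences: 2

2


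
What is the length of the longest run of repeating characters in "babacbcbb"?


Input: "babacbcbb"
Scanning for longest run:
  Position 1 ('a'): new char, reset run to 1
  Position 2 ('b'): new char, reset run to 1
  Position 3 ('a'): new char, reset run to 1
  Position 4 ('c'): new char, reset run to 1
  Position 5 ('b'): new char, reset run to 1
  Position 6 ('c'): new char, reset run to 1
  Position 7 ('b'): new char, reset run to 1
  Position 8 ('b'): continues run of 'b', length=2
Longest run: 'b' with length 2

2


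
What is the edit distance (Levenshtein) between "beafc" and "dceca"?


Computing edit distance: "beafc" -> "dceca"
DP table:
           d    c    e    c    a
      0    1    2    3    4    5
  b   1    1    2    3    4    5
  e   2    2    2    2    3    4
  a   3    3    3    3    3    3
  f   4    4    4    4    4    4
  c   5    5    4    5    4    5
Edit distance = dp[5][5] = 5

5


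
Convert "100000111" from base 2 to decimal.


Input: "100000111" in base 2
Positional expansion:
  Digit '1' (value 1) x 2^8 = 256
  Digit '0' (value 0) x 2^7 = 0
  Digit '0' (value 0) x 2^6 = 0
  Digit '0' (value 0) x 2^5 = 0
  Digit '0' (value 0) x 2^4 = 0
  Digit '0' (value 0) x 2^3 = 0
  Digit '1' (value 1) x 2^2 = 4
  Digit '1' (value 1) x 2^1 = 2
  Digit '1' (value 1) x 2^0 = 1
Sum = 263

263


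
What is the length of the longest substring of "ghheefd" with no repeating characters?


Input: "ghheefd"
Sliding window (track last position of each char):
  Position 0 ('g'): window [0,0] length 1 -- new best
  Position 1 ('h'): window [0,1] length 2 -- new best
  Position 2 ('h'): repeat (last at 1), move window start to 2
  Position 2 ('h'): window [2,2] length 1
  Position 3 ('e'): window [2,3] length 2
  Position 4 ('e'): repeat (last at 3), move window start to 4
  Position 4 ('e'): window [4,4] length 1
  Position 5 ('f'): window [4,5] length 2
  Position 6 ('d'): window [4,6] length 3 -- new best
Longest substring with no repeats: "efd" with length 3

3


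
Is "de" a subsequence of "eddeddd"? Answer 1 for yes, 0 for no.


Check if "de" is a subsequence of "eddeddd"
Greedy scan:
  Position 0 ('e'): no match needed
  Position 1 ('d'): matches sub[0] = 'd'
  Position 2 ('d'): no match needed
  Position 3 ('e'): matches sub[1] = 'e'
  Position 4 ('d'): no match needed
  Position 5 ('d'): no match needed
  Position 6 ('d'): no match needed
All 2 characters matched => is a subsequence

1


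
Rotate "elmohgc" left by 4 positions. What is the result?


Input: "elmohgc", rotate left by 4
First 4 characters: "elmo"
Remaining characters: "hgc"
Concatenate remaining + first: "hgc" + "elmo" = "hgcelmo"

hgcelmo


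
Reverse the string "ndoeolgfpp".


Input: ndoeolgfpp
Reading characters right to left:
  Position 9: 'p'
  Position 8: 'p'
  Position 7: 'f'
  Position 6: 'g'
  Position 5: 'l'
  Position 4: 'o'
  Position 3: 'e'
  Position 2: 'o'
  Position 1: 'd'
  Position 0: 'n'
Reversed: ppfgloeodn

ppfgloeodn


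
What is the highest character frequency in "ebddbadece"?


Input: ebddbadece
Character counts:
  'a': 1
  'b': 2
  'c': 1
  'd': 3
  'e': 3
Maximum frequency: 3

3


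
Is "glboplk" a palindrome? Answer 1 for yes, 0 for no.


Input: glboplk
Reversed: klpoblg
  Compare pos 0 ('g') with pos 6 ('k'): MISMATCH
  Compare pos 1 ('l') with pos 5 ('l'): match
  Compare pos 2 ('b') with pos 4 ('p'): MISMATCH
Result: not a palindrome

0


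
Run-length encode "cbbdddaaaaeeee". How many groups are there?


Input: cbbdddaaaaeeee
Scanning for consecutive runs:
  Group 1: 'c' x 1 (positions 0-0)
  Group 2: 'b' x 2 (positions 1-2)
  Group 3: 'd' x 3 (positions 3-5)
  Group 4: 'a' x 4 (positions 6-9)
  Group 5: 'e' x 4 (positions 10-13)
Total groups: 5

5


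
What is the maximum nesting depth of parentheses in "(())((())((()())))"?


Input: "(())((())((()())))"
Tracking depth:
  Position 0 '(': depth becomes 1
  Position 1 '(': depth becomes 2
  Position 2 ')': depth becomes 1
  Position 3 ')': depth becomes 0
  Position 4 '(': depth becomes 1
  Position 5 '(': depth becomes 2
  Position 6 '(': depth becomes 3
  Position 7 ')': depth becomes 2
  Position 8 ')': depth becomes 1
  Position 9 '(': depth becomes 2
  Position 10 '(': depth becomes 3
  Position 11 '(': depth becomes 4
  Position 12 ')': depth becomes 3
  Position 13 '(': depth becomes 4
  Position 14 ')': depth becomes 3
  Position 15 ')': depth becomes 2
  Position 16 ')': depth becomes 1
  Position 17 ')': depth becomes 0
Maximum depth reached: 4

4


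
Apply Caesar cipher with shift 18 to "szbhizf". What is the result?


Caesar cipher: shift "szbhizf" by 18
  's' (pos 18) + 18 = pos 10 = 'k'
  'z' (pos 25) + 18 = pos 17 = 'r'
  'b' (pos 1) + 18 = pos 19 = 't'
  'h' (pos 7) + 18 = pos 25 = 'z'
  'i' (pos 8) + 18 = pos 0 = 'a'
  'z' (pos 25) + 18 = pos 17 = 'r'
  'f' (pos 5) + 18 = pos 23 = 'x'
Result: krtzarx

krtzarx


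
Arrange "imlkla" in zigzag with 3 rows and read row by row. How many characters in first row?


Zigzag "imlkla" into 3 rows:
Placing characters:
  'i' => row 0
  'm' => row 1
  'l' => row 2
  'k' => row 1
  'l' => row 0
  'a' => row 1
Rows:
  Row 0: "il"
  Row 1: "mka"
  Row 2: "l"
First row length: 2

2


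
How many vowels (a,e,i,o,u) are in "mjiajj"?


Input: mjiajj
Checking each character:
  'm' at position 0: consonant
  'j' at position 1: consonant
  'i' at position 2: vowel (running total: 1)
  'a' at position 3: vowel (running total: 2)
  'j' at position 4: consonant
  'j' at position 5: consonant
Total vowels: 2

2


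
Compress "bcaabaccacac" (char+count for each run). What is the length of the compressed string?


Input: bcaabaccacac
Runs:
  'b' x 1 => "b1"
  'c' x 1 => "c1"
  'a' x 2 => "a2"
  'b' x 1 => "b1"
  'a' x 1 => "a1"
  'c' x 2 => "c2"
  'a' x 1 => "a1"
  'c' x 1 => "c1"
  'a' x 1 => "a1"
  'c' x 1 => "c1"
Compressed: "b1c1a2b1a1c2a1c1a1c1"
Compressed length: 20

20


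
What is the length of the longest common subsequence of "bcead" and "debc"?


LCS of "bcead" and "debc"
DP table:
           d    e    b    c
      0    0    0    0    0
  b   0    0    0    1    1
  c   0    0    0    1    2
  e   0    0    1    1    2
  a   0    0    1    1    2
  d   0    1    1    1    2
LCS length = dp[5][4] = 2

2


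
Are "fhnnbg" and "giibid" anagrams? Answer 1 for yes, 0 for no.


Strings: "fhnnbg", "giibid"
Sorted first:  bfghnn
Sorted second: bdgiii
Differ at position 1: 'f' vs 'd' => not anagrams

0


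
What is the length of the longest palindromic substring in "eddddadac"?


Input: "eddddadac"
Checking substrings for palindromes:
  [1:5] "dddd" (len 4) => palindrome
  [1:4] "ddd" (len 3) => palindrome
  [2:5] "ddd" (len 3) => palindrome
  [4:7] "dad" (len 3) => palindrome
  [5:8] "ada" (len 3) => palindrome
  [1:3] "dd" (len 2) => palindrome
Longest palindromic substring: "dddd" with length 4

4


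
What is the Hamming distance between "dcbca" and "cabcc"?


Comparing "dcbca" and "cabcc" position by position:
  Position 0: 'd' vs 'c' => differ
  Position 1: 'c' vs 'a' => differ
  Position 2: 'b' vs 'b' => same
  Position 3: 'c' vs 'c' => same
  Position 4: 'a' vs 'c' => differ
Total differences (Hamming distance): 3

3


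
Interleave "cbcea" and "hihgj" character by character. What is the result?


Interleaving "cbcea" and "hihgj":
  Position 0: 'c' from first, 'h' from second => "ch"
  Position 1: 'b' from first, 'i' from second => "bi"
  Position 2: 'c' from first, 'h' from second => "ch"
  Position 3: 'e' from first, 'g' from second => "eg"
  Position 4: 'a' from first, 'j' from second => "aj"
Result: chbichegaj

chbichegaj


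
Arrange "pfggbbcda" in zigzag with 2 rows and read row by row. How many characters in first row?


Zigzag "pfggbbcda" into 2 rows:
Placing characters:
  'p' => row 0
  'f' => row 1
  'g' => row 0
  'g' => row 1
  'b' => row 0
  'b' => row 1
  'c' => row 0
  'd' => row 1
  'a' => row 0
Rows:
  Row 0: "pgbca"
  Row 1: "fgbd"
First row length: 5

5


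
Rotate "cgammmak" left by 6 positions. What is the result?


Input: "cgammmak", rotate left by 6
First 6 characters: "cgammm"
Remaining characters: "ak"
Concatenate remaining + first: "ak" + "cgammm" = "akcgammm"

akcgammm


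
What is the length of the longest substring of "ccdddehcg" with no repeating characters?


Input: "ccdddehcg"
Sliding window (track last position of each char):
  Position 0 ('c'): window [0,0] length 1 -- new best
  Position 1 ('c'): repeat (last at 0), move window start to 1
  Position 1 ('c'): window [1,1] length 1
  Position 2 ('d'): window [1,2] length 2 -- new best
  Position 3 ('d'): repeat (last at 2), move window start to 3
  Position 3 ('d'): window [3,3] length 1
  Position 4 ('d'): repeat (last at 3), move window start to 4
  Position 4 ('d'): window [4,4] length 1
  Position 5 ('e'): window [4,5] length 2
  Position 6 ('h'): window [4,6] length 3 -- new best
  Position 7 ('c'): window [4,7] length 4 -- new best
  Position 8 ('g'): window [4,8] length 5 -- new best
Longest substring with no repeats: "dehcg" with length 5

5


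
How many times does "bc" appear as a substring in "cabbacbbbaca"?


Searching for "bc" in "cabbacbbbaca"
Scanning each position:
  Position 0: "ca" => no
  Position 1: "ab" => no
  Position 2: "bb" => no
  Position 3: "ba" => no
  Position 4: "ac" => no
  Position 5: "cb" => no
  Position 6: "bb" => no
  Position 7: "bb" => no
  Position 8: "ba" => no
  Position 9: "ac" => no
  Position 10: "ca" => no
Total occurrences: 0

0


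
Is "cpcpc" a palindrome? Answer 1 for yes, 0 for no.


Input: cpcpc
Reversed: cpcpc
  Compare pos 0 ('c') with pos 4 ('c'): match
  Compare pos 1 ('p') with pos 3 ('p'): match
Result: palindrome

1


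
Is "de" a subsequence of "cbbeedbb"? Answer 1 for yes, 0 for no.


Check if "de" is a subsequence of "cbbeedbb"
Greedy scan:
  Position 0 ('c'): no match needed
  Position 1 ('b'): no match needed
  Position 2 ('b'): no match needed
  Position 3 ('e'): no match needed
  Position 4 ('e'): no match needed
  Position 5 ('d'): matches sub[0] = 'd'
  Position 6 ('b'): no match needed
  Position 7 ('b'): no match needed
Only matched 1/2 characters => not a subsequence

0


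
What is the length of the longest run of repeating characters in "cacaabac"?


Input: "cacaabac"
Scanning for longest run:
  Position 1 ('a'): new char, reset run to 1
  Position 2 ('c'): new char, reset run to 1
  Position 3 ('a'): new char, reset run to 1
  Position 4 ('a'): continues run of 'a', length=2
  Position 5 ('b'): new char, reset run to 1
  Position 6 ('a'): new char, reset run to 1
  Position 7 ('c'): new char, reset run to 1
Longest run: 'a' with length 2

2


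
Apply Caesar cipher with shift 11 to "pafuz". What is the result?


Caesar cipher: shift "pafuz" by 11
  'p' (pos 15) + 11 = pos 0 = 'a'
  'a' (pos 0) + 11 = pos 11 = 'l'
  'f' (pos 5) + 11 = pos 16 = 'q'
  'u' (pos 20) + 11 = pos 5 = 'f'
  'z' (pos 25) + 11 = pos 10 = 'k'
Result: alqfk

alqfk


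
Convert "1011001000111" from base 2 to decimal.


Input: "1011001000111" in base 2
Positional expansion:
  Digit '1' (value 1) x 2^12 = 4096
  Digit '0' (value 0) x 2^11 = 0
  Digit '1' (value 1) x 2^10 = 1024
  Digit '1' (value 1) x 2^9 = 512
  Digit '0' (value 0) x 2^8 = 0
  Digit '0' (value 0) x 2^7 = 0
  Digit '1' (value 1) x 2^6 = 64
  Digit '0' (value 0) x 2^5 = 0
  Digit '0' (value 0) x 2^4 = 0
  Digit '0' (value 0) x 2^3 = 0
  Digit '1' (value 1) x 2^2 = 4
  Digit '1' (value 1) x 2^1 = 2
  Digit '1' (value 1) x 2^0 = 1
Sum = 5703

5703


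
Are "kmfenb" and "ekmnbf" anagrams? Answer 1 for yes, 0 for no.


Strings: "kmfenb", "ekmnbf"
Sorted first:  befkmn
Sorted second: befkmn
Sorted forms match => anagrams

1


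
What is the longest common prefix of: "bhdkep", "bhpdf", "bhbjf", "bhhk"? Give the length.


Words: bhdkep, bhpdf, bhbjf, bhhk
  Position 0: all 'b' => match
  Position 1: all 'h' => match
  Position 2: ('d', 'p', 'b', 'h') => mismatch, stop
LCP = "bh" (length 2)

2


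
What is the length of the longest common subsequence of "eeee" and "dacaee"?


LCS of "eeee" and "dacaee"
DP table:
           d    a    c    a    e    e
      0    0    0    0    0    0    0
  e   0    0    0    0    0    1    1
  e   0    0    0    0    0    1    2
  e   0    0    0    0    0    1    2
  e   0    0    0    0    0    1    2
LCS length = dp[4][6] = 2

2


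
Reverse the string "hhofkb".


Input: hhofkb
Reading characters right to left:
  Position 5: 'b'
  Position 4: 'k'
  Position 3: 'f'
  Position 2: 'o'
  Position 1: 'h'
  Position 0: 'h'
Reversed: bkfohh

bkfohh


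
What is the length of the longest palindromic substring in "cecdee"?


Input: "cecdee"
Checking substrings for palindromes:
  [0:3] "cec" (len 3) => palindrome
  [4:6] "ee" (len 2) => palindrome
Longest palindromic substring: "cec" with length 3

3


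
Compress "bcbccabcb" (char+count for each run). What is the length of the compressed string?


Input: bcbccabcb
Runs:
  'b' x 1 => "b1"
  'c' x 1 => "c1"
  'b' x 1 => "b1"
  'c' x 2 => "c2"
  'a' x 1 => "a1"
  'b' x 1 => "b1"
  'c' x 1 => "c1"
  'b' x 1 => "b1"
Compressed: "b1c1b1c2a1b1c1b1"
Compressed length: 16

16


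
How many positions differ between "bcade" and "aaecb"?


Comparing "bcade" and "aaecb" position by position:
  Position 0: 'b' vs 'a' => DIFFER
  Position 1: 'c' vs 'a' => DIFFER
  Position 2: 'a' vs 'e' => DIFFER
  Position 3: 'd' vs 'c' => DIFFER
  Position 4: 'e' vs 'b' => DIFFER
Positions that differ: 5

5


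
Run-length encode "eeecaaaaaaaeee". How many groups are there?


Input: eeecaaaaaaaeee
Scanning for consecutive runs:
  Group 1: 'e' x 3 (positions 0-2)
  Group 2: 'c' x 1 (positions 3-3)
  Group 3: 'a' x 7 (positions 4-10)
  Group 4: 'e' x 3 (positions 11-13)
Total groups: 4

4


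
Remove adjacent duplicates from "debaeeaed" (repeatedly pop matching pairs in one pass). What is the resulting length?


Input: debaeeaed
Stack-based adjacent duplicate removal:
  Read 'd': push. Stack: d
  Read 'e': push. Stack: de
  Read 'b': push. Stack: deb
  Read 'a': push. Stack: deba
  Read 'e': push. Stack: debae
  Read 'e': matches stack top 'e' => pop. Stack: deba
  Read 'a': matches stack top 'a' => pop. Stack: deb
  Read 'e': push. Stack: debe
  Read 'd': push. Stack: debed
Final stack: "debed" (length 5)

5


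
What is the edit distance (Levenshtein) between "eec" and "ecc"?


Computing edit distance: "eec" -> "ecc"
DP table:
           e    c    c
      0    1    2    3
  e   1    0    1    2
  e   2    1    1    2
  c   3    2    1    1
Edit distance = dp[3][3] = 1

1


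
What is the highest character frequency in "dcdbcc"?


Input: dcdbcc
Character counts:
  'b': 1
  'c': 3
  'd': 2
Maximum frequency: 3

3


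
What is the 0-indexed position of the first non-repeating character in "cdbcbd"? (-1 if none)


Input: cdbcbd
Character frequencies:
  'b': 2
  'c': 2
  'd': 2
Scanning left to right for freq == 1:
  Position 0 ('c'): freq=2, skip
  Position 1 ('d'): freq=2, skip
  Position 2 ('b'): freq=2, skip
  Position 3 ('c'): freq=2, skip
  Position 4 ('b'): freq=2, skip
  Position 5 ('d'): freq=2, skip
  No unique character found => answer = -1

-1


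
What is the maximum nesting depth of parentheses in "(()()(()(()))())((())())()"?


Input: "(()()(()(()))())((())())()"
Tracking depth:
  Position 0 '(': depth becomes 1
  Position 1 '(': depth becomes 2
  Position 2 ')': depth becomes 1
  Position 3 '(': depth becomes 2
  Position 4 ')': depth becomes 1
  Position 5 '(': depth becomes 2
  Position 6 '(': depth becomes 3
  Position 7 ')': depth becomes 2
  Position 8 '(': depth becomes 3
  Position 9 '(': depth becomes 4
  Position 10 ')': depth becomes 3
  Position 11 ')': depth becomes 2
  Position 12 ')': depth becomes 1
  Position 13 '(': depth becomes 2
  Position 14 ')': depth becomes 1
  Position 15 ')': depth becomes 0
  Position 16 '(': depth becomes 1
  Position 17 '(': depth becomes 2
  Position 18 '(': depth becomes 3
  Position 19 ')': depth becomes 2
  Position 20 ')': depth becomes 1
  Position 21 '(': depth becomes 2
  Position 22 ')': depth becomes 1
  Position 23 ')': depth becomes 0
  Position 24 '(': depth becomes 1
  Position 25 ')': depth becomes 0
Maximum depth reached: 4

4


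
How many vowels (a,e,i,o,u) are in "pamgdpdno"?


Input: pamgdpdno
Checking each character:
  'p' at position 0: consonant
  'a' at position 1: vowel (running total: 1)
  'm' at position 2: consonant
  'g' at position 3: consonant
  'd' at position 4: consonant
  'p' at position 5: consonant
  'd' at position 6: consonant
  'n' at position 7: consonant
  'o' at position 8: vowel (running total: 2)
Total vowels: 2

2


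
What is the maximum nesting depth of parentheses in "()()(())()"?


Input: "()()(())()"
Tracking depth:
  Position 0 '(': depth becomes 1
  Position 1 ')': depth becomes 0
  Position 2 '(': depth becomes 1
  Position 3 ')': depth becomes 0
  Position 4 '(': depth becomes 1
  Position 5 '(': depth becomes 2
  Position 6 ')': depth becomes 1
  Position 7 ')': depth becomes 0
  Position 8 '(': depth becomes 1
  Position 9 ')': depth becomes 0
Maximum depth reached: 2

2


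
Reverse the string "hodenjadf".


Input: hodenjadf
Reading characters right to left:
  Position 8: 'f'
  Position 7: 'd'
  Position 6: 'a'
  Position 5: 'j'
  Position 4: 'n'
  Position 3: 'e'
  Position 2: 'd'
  Position 1: 'o'
  Position 0: 'h'
Reversed: fdajnedoh

fdajnedoh


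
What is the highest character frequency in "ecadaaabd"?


Input: ecadaaabd
Character counts:
  'a': 4
  'b': 1
  'c': 1
  'd': 2
  'e': 1
Maximum frequency: 4

4


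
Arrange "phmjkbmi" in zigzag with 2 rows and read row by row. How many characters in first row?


Zigzag "phmjkbmi" into 2 rows:
Placing characters:
  'p' => row 0
  'h' => row 1
  'm' => row 0
  'j' => row 1
  'k' => row 0
  'b' => row 1
  'm' => row 0
  'i' => row 1
Rows:
  Row 0: "pmkm"
  Row 1: "hjbi"
First row length: 4

4


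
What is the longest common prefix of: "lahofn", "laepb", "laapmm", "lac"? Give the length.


Words: lahofn, laepb, laapmm, lac
  Position 0: all 'l' => match
  Position 1: all 'a' => match
  Position 2: ('h', 'e', 'a', 'c') => mismatch, stop
LCP = "la" (length 2)

2


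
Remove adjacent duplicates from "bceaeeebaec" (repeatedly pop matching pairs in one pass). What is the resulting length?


Input: bceaeeebaec
Stack-based adjacent duplicate removal:
  Read 'b': push. Stack: b
  Read 'c': push. Stack: bc
  Read 'e': push. Stack: bce
  Read 'a': push. Stack: bcea
  Read 'e': push. Stack: bceae
  Read 'e': matches stack top 'e' => pop. Stack: bcea
  Read 'e': push. Stack: bceae
  Read 'b': push. Stack: bceaeb
  Read 'a': push. Stack: bceaeba
  Read 'e': push. Stack: bceaebae
  Read 'c': push. Stack: bceaebaec
Final stack: "bceaebaec" (length 9)

9


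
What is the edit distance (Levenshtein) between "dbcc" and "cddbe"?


Computing edit distance: "dbcc" -> "cddbe"
DP table:
           c    d    d    b    e
      0    1    2    3    4    5
  d   1    1    1    2    3    4
  b   2    2    2    2    2    3
  c   3    2    3    3    3    3
  c   4    3    3    4    4    4
Edit distance = dp[4][5] = 4

4


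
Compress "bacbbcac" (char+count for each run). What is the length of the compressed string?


Input: bacbbcac
Runs:
  'b' x 1 => "b1"
  'a' x 1 => "a1"
  'c' x 1 => "c1"
  'b' x 2 => "b2"
  'c' x 1 => "c1"
  'a' x 1 => "a1"
  'c' x 1 => "c1"
Compressed: "b1a1c1b2c1a1c1"
Compressed length: 14

14


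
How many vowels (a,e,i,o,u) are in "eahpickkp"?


Input: eahpickkp
Checking each character:
  'e' at position 0: vowel (running total: 1)
  'a' at position 1: vowel (running total: 2)
  'h' at position 2: consonant
  'p' at position 3: consonant
  'i' at position 4: vowel (running total: 3)
  'c' at position 5: consonant
  'k' at position 6: consonant
  'k' at position 7: consonant
  'p' at position 8: consonant
Total vowels: 3

3


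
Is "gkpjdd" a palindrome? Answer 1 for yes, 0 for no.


Input: gkpjdd
Reversed: ddjpkg
  Compare pos 0 ('g') with pos 5 ('d'): MISMATCH
  Compare pos 1 ('k') with pos 4 ('d'): MISMATCH
  Compare pos 2 ('p') with pos 3 ('j'): MISMATCH
Result: not a palindrome

0


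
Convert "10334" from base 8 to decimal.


Input: "10334" in base 8
Positional expansion:
  Digit '1' (value 1) x 8^4 = 4096
  Digit '0' (value 0) x 8^3 = 0
  Digit '3' (value 3) x 8^2 = 192
  Digit '3' (value 3) x 8^1 = 24
  Digit '4' (value 4) x 8^0 = 4
Sum = 4316

4316


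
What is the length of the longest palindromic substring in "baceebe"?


Input: "baceebe"
Checking substrings for palindromes:
  [4:7] "ebe" (len 3) => palindrome
  [3:5] "ee" (len 2) => palindrome
Longest palindromic substring: "ebe" with length 3

3


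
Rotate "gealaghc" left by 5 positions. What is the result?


Input: "gealaghc", rotate left by 5
First 5 characters: "geala"
Remaining characters: "ghc"
Concatenate remaining + first: "ghc" + "geala" = "ghcgeala"

ghcgeala


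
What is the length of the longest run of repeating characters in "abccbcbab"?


Input: "abccbcbab"
Scanning for longest run:
  Position 1 ('b'): new char, reset run to 1
  Position 2 ('c'): new char, reset run to 1
  Position 3 ('c'): continues run of 'c', length=2
  Position 4 ('b'): new char, reset run to 1
  Position 5 ('c'): new char, reset run to 1
  Position 6 ('b'): new char, reset run to 1
  Position 7 ('a'): new char, reset run to 1
  Position 8 ('b'): new char, reset run to 1
Longest run: 'c' with length 2

2


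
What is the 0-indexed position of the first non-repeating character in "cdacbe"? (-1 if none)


Input: cdacbe
Character frequencies:
  'a': 1
  'b': 1
  'c': 2
  'd': 1
  'e': 1
Scanning left to right for freq == 1:
  Position 0 ('c'): freq=2, skip
  Position 1 ('d'): unique! => answer = 1

1


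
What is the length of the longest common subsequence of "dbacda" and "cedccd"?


LCS of "dbacda" and "cedccd"
DP table:
           c    e    d    c    c    d
      0    0    0    0    0    0    0
  d   0    0    0    1    1    1    1
  b   0    0    0    1    1    1    1
  a   0    0    0    1    1    1    1
  c   0    1    1    1    2    2    2
  d   0    1    1    2    2    2    3
  a   0    1    1    2    2    2    3
LCS length = dp[6][6] = 3

3


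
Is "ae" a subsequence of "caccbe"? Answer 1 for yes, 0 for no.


Check if "ae" is a subsequence of "caccbe"
Greedy scan:
  Position 0 ('c'): no match needed
  Position 1 ('a'): matches sub[0] = 'a'
  Position 2 ('c'): no match needed
  Position 3 ('c'): no match needed
  Position 4 ('b'): no match needed
  Position 5 ('e'): matches sub[1] = 'e'
All 2 characters matched => is a subsequence

1


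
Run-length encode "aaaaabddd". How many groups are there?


Input: aaaaabddd
Scanning for consecutive runs:
  Group 1: 'a' x 5 (positions 0-4)
  Group 2: 'b' x 1 (positions 5-5)
  Group 3: 'd' x 3 (positions 6-8)
Total groups: 3

3


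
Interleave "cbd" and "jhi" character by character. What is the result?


Interleaving "cbd" and "jhi":
  Position 0: 'c' from first, 'j' from second => "cj"
  Position 1: 'b' from first, 'h' from second => "bh"
  Position 2: 'd' from first, 'i' from second => "di"
Result: cjbhdi

cjbhdi


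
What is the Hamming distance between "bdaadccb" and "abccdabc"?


Comparing "bdaadccb" and "abccdabc" position by position:
  Position 0: 'b' vs 'a' => differ
  Position 1: 'd' vs 'b' => differ
  Position 2: 'a' vs 'c' => differ
  Position 3: 'a' vs 'c' => differ
  Position 4: 'd' vs 'd' => same
  Position 5: 'c' vs 'a' => differ
  Position 6: 'c' vs 'b' => differ
  Position 7: 'b' vs 'c' => differ
Total differences (Hamming distance): 7

7


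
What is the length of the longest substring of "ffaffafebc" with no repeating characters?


Input: "ffaffafebc"
Sliding window (track last position of each char):
  Position 0 ('f'): window [0,0] length 1 -- new best
  Position 1 ('f'): repeat (last at 0), move window start to 1
  Position 1 ('f'): window [1,1] length 1
  Position 2 ('a'): window [1,2] length 2 -- new best
  Position 3 ('f'): repeat (last at 1), move window start to 2
  Position 3 ('f'): window [2,3] length 2
  Position 4 ('f'): repeat (last at 3), move window start to 4
  Position 4 ('f'): window [4,4] length 1
  Position 5 ('a'): window [4,5] length 2
  Position 6 ('f'): repeat (last at 4), move window start to 5
  Position 6 ('f'): window [5,6] length 2
  Position 7 ('e'): window [5,7] length 3 -- new best
  Position 8 ('b'): window [5,8] length 4 -- new best
  Position 9 ('c'): window [5,9] length 5 -- new best
Longest substring with no repeats: "afebc" with length 5

5


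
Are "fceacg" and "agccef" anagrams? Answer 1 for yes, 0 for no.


Strings: "fceacg", "agccef"
Sorted first:  accefg
Sorted second: accefg
Sorted forms match => anagrams

1


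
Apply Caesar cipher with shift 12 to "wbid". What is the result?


Caesar cipher: shift "wbid" by 12
  'w' (pos 22) + 12 = pos 8 = 'i'
  'b' (pos 1) + 12 = pos 13 = 'n'
  'i' (pos 8) + 12 = pos 20 = 'u'
  'd' (pos 3) + 12 = pos 15 = 'p'
Result: inup

inup


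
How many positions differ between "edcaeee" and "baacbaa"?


Comparing "edcaeee" and "baacbaa" position by position:
  Position 0: 'e' vs 'b' => DIFFER
  Position 1: 'd' vs 'a' => DIFFER
  Position 2: 'c' vs 'a' => DIFFER
  Position 3: 'a' vs 'c' => DIFFER
  Position 4: 'e' vs 'b' => DIFFER
  Position 5: 'e' vs 'a' => DIFFER
  Position 6: 'e' vs 'a' => DIFFER
Positions that differ: 7

7


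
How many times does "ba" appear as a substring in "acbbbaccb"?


Searching for "ba" in "acbbbaccb"
Scanning each position:
  Position 0: "ac" => no
  Position 1: "cb" => no
  Position 2: "bb" => no
  Position 3: "bb" => no
  Position 4: "ba" => MATCH
  Position 5: "ac" => no
  Position 6: "cc" => no
  Position 7: "cb" => no
Total occurrences: 1

1


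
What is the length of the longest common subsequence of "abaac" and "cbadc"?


LCS of "abaac" and "cbadc"
DP table:
           c    b    a    d    c
      0    0    0    0    0    0
  a   0    0    0    1    1    1
  b   0    0    1    1    1    1
  a   0    0    1    2    2    2
  a   0    0    1    2    2    2
  c   0    1    1    2    2    3
LCS length = dp[5][5] = 3

3


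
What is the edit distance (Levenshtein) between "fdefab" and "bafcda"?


Computing edit distance: "fdefab" -> "bafcda"
DP table:
           b    a    f    c    d    a
      0    1    2    3    4    5    6
  f   1    1    2    2    3    4    5
  d   2    2    2    3    3    3    4
  e   3    3    3    3    4    4    4
  f   4    4    4    3    4    5    5
  a   5    5    4    4    4    5    5
  b   6    5    5    5    5    5    6
Edit distance = dp[6][6] = 6

6


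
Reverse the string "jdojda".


Input: jdojda
Reading characters right to left:
  Position 5: 'a'
  Position 4: 'd'
  Position 3: 'j'
  Position 2: 'o'
  Position 1: 'd'
  Position 0: 'j'
Reversed: adjodj

adjodj


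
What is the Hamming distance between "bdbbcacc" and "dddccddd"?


Comparing "bdbbcacc" and "dddccddd" position by position:
  Position 0: 'b' vs 'd' => differ
  Position 1: 'd' vs 'd' => same
  Position 2: 'b' vs 'd' => differ
  Position 3: 'b' vs 'c' => differ
  Position 4: 'c' vs 'c' => same
  Position 5: 'a' vs 'd' => differ
  Position 6: 'c' vs 'd' => differ
  Position 7: 'c' vs 'd' => differ
Total differences (Hamming distance): 6

6


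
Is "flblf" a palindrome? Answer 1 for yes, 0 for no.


Input: flblf
Reversed: flblf
  Compare pos 0 ('f') with pos 4 ('f'): match
  Compare pos 1 ('l') with pos 3 ('l'): match
Result: palindrome

1


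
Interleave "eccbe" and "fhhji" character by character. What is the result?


Interleaving "eccbe" and "fhhji":
  Position 0: 'e' from first, 'f' from second => "ef"
  Position 1: 'c' from first, 'h' from second => "ch"
  Position 2: 'c' from first, 'h' from second => "ch"
  Position 3: 'b' from first, 'j' from second => "bj"
  Position 4: 'e' from first, 'i' from second => "ei"
Result: efchchbjei

efchchbjei


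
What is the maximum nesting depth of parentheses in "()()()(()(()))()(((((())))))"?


Input: "()()()(()(()))()(((((())))))"
Tracking depth:
  Position 0 '(': depth becomes 1
  Position 1 ')': depth becomes 0
  Position 2 '(': depth becomes 1
  Position 3 ')': depth becomes 0
  Position 4 '(': depth becomes 1
  Position 5 ')': depth becomes 0
  Position 6 '(': depth becomes 1
  Position 7 '(': depth becomes 2
  Position 8 ')': depth becomes 1
  Position 9 '(': depth becomes 2
  Position 10 '(': depth becomes 3
  Position 11 ')': depth becomes 2
  Position 12 ')': depth becomes 1
  Position 13 ')': depth becomes 0
  Position 14 '(': depth becomes 1
  Position 15 ')': depth becomes 0
  Position 16 '(': depth becomes 1
  Position 17 '(': depth becomes 2
  Position 18 '(': depth becomes 3
  Position 19 '(': depth becomes 4
  Position 20 '(': depth becomes 5
  Position 21 '(': depth becomes 6
  Position 22 ')': depth becomes 5
  Position 23 ')': depth becomes 4
  Position 24 ')': depth becomes 3
  Position 25 ')': depth becomes 2
  Position 26 ')': depth becomes 1
  Position 27 ')': depth becomes 0
Maximum depth reached: 6

6


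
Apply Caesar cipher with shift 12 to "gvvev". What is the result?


Caesar cipher: shift "gvvev" by 12
  'g' (pos 6) + 12 = pos 18 = 's'
  'v' (pos 21) + 12 = pos 7 = 'h'
  'v' (pos 21) + 12 = pos 7 = 'h'
  'e' (pos 4) + 12 = pos 16 = 'q'
  'v' (pos 21) + 12 = pos 7 = 'h'
Result: shhqh

shhqh


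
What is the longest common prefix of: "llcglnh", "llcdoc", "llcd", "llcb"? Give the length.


Words: llcglnh, llcdoc, llcd, llcb
  Position 0: all 'l' => match
  Position 1: all 'l' => match
  Position 2: all 'c' => match
  Position 3: ('g', 'd', 'd', 'b') => mismatch, stop
LCP = "llc" (length 3)

3


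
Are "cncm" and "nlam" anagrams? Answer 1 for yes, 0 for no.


Strings: "cncm", "nlam"
Sorted first:  ccmn
Sorted second: almn
Differ at position 0: 'c' vs 'a' => not anagrams

0


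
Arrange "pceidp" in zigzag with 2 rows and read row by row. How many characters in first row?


Zigzag "pceidp" into 2 rows:
Placing characters:
  'p' => row 0
  'c' => row 1
  'e' => row 0
  'i' => row 1
  'd' => row 0
  'p' => row 1
Rows:
  Row 0: "ped"
  Row 1: "cip"
First row length: 3

3


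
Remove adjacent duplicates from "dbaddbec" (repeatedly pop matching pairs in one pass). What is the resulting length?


Input: dbaddbec
Stack-based adjacent duplicate removal:
  Read 'd': push. Stack: d
  Read 'b': push. Stack: db
  Read 'a': push. Stack: dba
  Read 'd': push. Stack: dbad
  Read 'd': matches stack top 'd' => pop. Stack: dba
  Read 'b': push. Stack: dbab
  Read 'e': push. Stack: dbabe
  Read 'c': push. Stack: dbabec
Final stack: "dbabec" (length 6)

6


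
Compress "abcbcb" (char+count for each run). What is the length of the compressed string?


Input: abcbcb
Runs:
  'a' x 1 => "a1"
  'b' x 1 => "b1"
  'c' x 1 => "c1"
  'b' x 1 => "b1"
  'c' x 1 => "c1"
  'b' x 1 => "b1"
Compressed: "a1b1c1b1c1b1"
Compressed length: 12

12


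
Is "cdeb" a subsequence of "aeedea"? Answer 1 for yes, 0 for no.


Check if "cdeb" is a subsequence of "aeedea"
Greedy scan:
  Position 0 ('a'): no match needed
  Position 1 ('e'): no match needed
  Position 2 ('e'): no match needed
  Position 3 ('d'): no match needed
  Position 4 ('e'): no match needed
  Position 5 ('a'): no match needed
Only matched 0/4 characters => not a subsequence

0


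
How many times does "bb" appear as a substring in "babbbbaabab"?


Searching for "bb" in "babbbbaabab"
Scanning each position:
  Position 0: "ba" => no
  Position 1: "ab" => no
  Position 2: "bb" => MATCH
  Position 3: "bb" => MATCH
  Position 4: "bb" => MATCH
  Position 5: "ba" => no
  Position 6: "aa" => no
  Position 7: "ab" => no
  Position 8: "ba" => no
  Position 9: "ab" => no
Total occurrences: 3

3


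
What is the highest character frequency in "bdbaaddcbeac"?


Input: bdbaaddcbeac
Character counts:
  'a': 3
  'b': 3
  'c': 2
  'd': 3
  'e': 1
Maximum frequency: 3

3


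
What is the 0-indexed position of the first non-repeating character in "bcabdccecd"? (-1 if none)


Input: bcabdccecd
Character frequencies:
  'a': 1
  'b': 2
  'c': 4
  'd': 2
  'e': 1
Scanning left to right for freq == 1:
  Position 0 ('b'): freq=2, skip
  Position 1 ('c'): freq=4, skip
  Position 2 ('a'): unique! => answer = 2

2


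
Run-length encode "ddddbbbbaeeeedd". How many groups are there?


Input: ddddbbbbaeeeedd
Scanning for consecutive runs:
  Group 1: 'd' x 4 (positions 0-3)
  Group 2: 'b' x 4 (positions 4-7)
  Group 3: 'a' x 1 (positions 8-8)
  Group 4: 'e' x 4 (positions 9-12)
  Group 5: 'd' x 2 (positions 13-14)
Total groups: 5

5
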